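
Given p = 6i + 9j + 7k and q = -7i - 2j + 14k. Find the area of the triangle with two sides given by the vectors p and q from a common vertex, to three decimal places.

i: 9·14 - 7·(-2) = 126 - (-14) = 140
j: 7·(-7) - 6·14 = -49 - 84 = -133
k: 6·(-2) - 9·(-7) = -12 - (-63) = 51
p × q = (140, -133, 51)
|p × q| = √(140² + (-133)² + 51²) = √39890 ≈ 199.7248
area = ½ · 199.7248 ≈ 99.862

99.862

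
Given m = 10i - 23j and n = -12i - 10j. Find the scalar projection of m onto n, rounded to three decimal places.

7.042

m · n = 10·(-12) + (-23)·(-10) = -120 + 230 = 110
|n| = √(144 + 100) = √244 ≈ 15.6205
comp_n m = 110 / √244 ≈ 7.042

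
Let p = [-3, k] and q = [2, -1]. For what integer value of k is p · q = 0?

p · q = (-3)·2 + k·(-1) = -6 - 1k
Set equal to 0: -1k = 6, so k = -6.

-6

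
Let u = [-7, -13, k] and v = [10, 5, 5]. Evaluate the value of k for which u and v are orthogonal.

27

u · v = (-7)·10 + (-13)·5 + k·5 = -135 + 5k
Set equal to 0: 5k = 135, so k = 27.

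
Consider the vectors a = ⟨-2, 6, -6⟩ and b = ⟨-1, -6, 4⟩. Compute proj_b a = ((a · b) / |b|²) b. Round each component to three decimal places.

a · b = (-2)·(-1) + 6·(-6) + (-6)·4 = 2 - 36 - 24 = -58
|b|² = 1 + 36 + 16 = 53
proj_b a = (-58/53) · (-1, -6, 4) ≈ (1.094, 6.566, -4.377)

(1.094, 6.566, -4.377)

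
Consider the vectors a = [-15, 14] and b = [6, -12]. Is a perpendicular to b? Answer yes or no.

a · b = (-15)·6 + 14·(-12) = -90 - 168 = -258
Nonzero, so the vectors are not orthogonal.

no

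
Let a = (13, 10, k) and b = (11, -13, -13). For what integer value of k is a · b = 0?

1

a · b = 13·11 + 10·(-13) + k·(-13) = 13 - 13k
Set equal to 0: -13k = -13, so k = 1.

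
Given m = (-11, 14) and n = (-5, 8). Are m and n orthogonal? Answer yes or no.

m · n = (-11)·(-5) + 14·8 = 55 + 112 = 167
Nonzero, so the vectors are not orthogonal.

no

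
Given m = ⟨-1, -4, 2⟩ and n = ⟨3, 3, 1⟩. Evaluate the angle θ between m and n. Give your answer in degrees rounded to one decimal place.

130.6

m · n = (-1)·3 + (-4)·3 + 2·1 = -3 - 12 + 2 = -13
|m|² = 1 + 16 + 4 = 21,  |m| = √21 ≈ 4.582576
|n|² = 9 + 9 + 1 = 19,  |n| = √19 ≈ 4.358899
cos θ = -13 / (4.582576 · 4.358899) ≈ -0.65081
θ = arccos(-0.65081) ≈ 130.6°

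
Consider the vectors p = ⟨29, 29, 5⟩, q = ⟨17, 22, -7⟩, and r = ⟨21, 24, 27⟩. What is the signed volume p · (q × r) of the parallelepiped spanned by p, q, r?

q × r:
i: 22·27 - (-7)·24 = 594 - (-168) = 762
j: (-7)·21 - 17·27 = -147 - 459 = -606
k: 17·24 - 22·21 = 408 - 462 = -54
q × r = (762, -606, -54)
p · (q × r) = 29·762 + 29·(-606) + 5·(-54) = 22098 - 17574 - 270 = 4254

4254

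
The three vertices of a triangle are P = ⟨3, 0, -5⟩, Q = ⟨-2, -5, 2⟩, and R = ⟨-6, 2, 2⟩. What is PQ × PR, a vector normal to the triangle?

(-49, -28, -55)

PQ = (-5, -5, 7)
PR = (-9, 2, 7)
i: (-5)·7 - 7·2 = -35 - 14 = -49
j: 7·(-9) - (-5)·7 = -63 - (-35) = -28
k: (-5)·2 - (-5)·(-9) = -10 - 45 = -55
PQ × PR = (-49, -28, -55)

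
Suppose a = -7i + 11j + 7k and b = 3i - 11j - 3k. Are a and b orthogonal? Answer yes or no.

a · b = (-7)·3 + 11·(-11) + 7·(-3) = -21 - 121 - 21 = -163
Nonzero, so the vectors are not orthogonal.

no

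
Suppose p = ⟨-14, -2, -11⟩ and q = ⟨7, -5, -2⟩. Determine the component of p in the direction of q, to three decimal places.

-7.473

p · q = (-14)·7 + (-2)·(-5) + (-11)·(-2) = -98 + 10 + 22 = -66
|q| = √(49 + 25 + 4) = √78 ≈ 8.8318
comp_q p = -66 / √78 ≈ -7.473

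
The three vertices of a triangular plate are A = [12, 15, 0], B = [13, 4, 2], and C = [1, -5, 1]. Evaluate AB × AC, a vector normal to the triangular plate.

AB = (1, -11, 2)
AC = (-11, -20, 1)
i: (-11)·1 - 2·(-20) = -11 - (-40) = 29
j: 2·(-11) - 1·1 = -22 - 1 = -23
k: 1·(-20) - (-11)·(-11) = -20 - 121 = -141
AB × AC = (29, -23, -141)

(29, -23, -141)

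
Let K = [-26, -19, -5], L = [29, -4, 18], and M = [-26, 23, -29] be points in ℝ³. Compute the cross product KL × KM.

KL = (55, 15, 23)
KM = (0, 42, -24)
i: 15·(-24) - 23·42 = -360 - 966 = -1326
j: 23·0 - 55·(-24) = 0 - (-1320) = 1320
k: 55·42 - 15·0 = 2310 - 0 = 2310
KL × KM = (-1326, 1320, 2310)

(-1326, 1320, 2310)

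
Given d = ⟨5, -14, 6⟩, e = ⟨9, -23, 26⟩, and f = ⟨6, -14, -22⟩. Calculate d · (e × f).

e × f:
i: (-23)·(-22) - 26·(-14) = 506 - (-364) = 870
j: 26·6 - 9·(-22) = 156 - (-198) = 354
k: 9·(-14) - (-23)·6 = -126 - (-138) = 12
e × f = (870, 354, 12)
d · (e × f) = 5·870 + (-14)·354 + 6·12 = 4350 - 4956 + 72 = -534

-534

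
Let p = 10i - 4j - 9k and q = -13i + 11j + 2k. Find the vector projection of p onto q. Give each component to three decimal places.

p · q = 10·(-13) + (-4)·11 + (-9)·2 = -130 - 44 - 18 = -192
|q|² = 169 + 121 + 4 = 294
proj_q p = (-192/294) · (-13, 11, 2) ≈ (8.490, -7.184, -1.306)

(8.490, -7.184, -1.306)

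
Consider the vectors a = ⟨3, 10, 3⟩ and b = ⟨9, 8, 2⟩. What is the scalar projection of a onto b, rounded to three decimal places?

9.257

a · b = 3·9 + 10·8 + 3·2 = 27 + 80 + 6 = 113
|b| = √(81 + 64 + 4) = √149 ≈ 12.2066
comp_b a = 113 / √149 ≈ 9.257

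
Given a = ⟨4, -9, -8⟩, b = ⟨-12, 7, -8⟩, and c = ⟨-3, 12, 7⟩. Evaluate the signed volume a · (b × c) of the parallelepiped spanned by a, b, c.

b × c:
i: 7·7 - (-8)·12 = 49 - (-96) = 145
j: (-8)·(-3) - (-12)·7 = 24 - (-84) = 108
k: (-12)·12 - 7·(-3) = -144 - (-21) = -123
b × c = (145, 108, -123)
a · (b × c) = 4·145 + (-9)·108 + (-8)·(-123) = 580 - 972 + 984 = 592

592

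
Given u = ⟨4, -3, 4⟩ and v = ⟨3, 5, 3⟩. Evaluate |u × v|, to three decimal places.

41.012

i: (-3)·3 - 4·5 = -9 - 20 = -29
j: 4·3 - 4·3 = 12 - 12 = 0
k: 4·5 - (-3)·3 = 20 - (-9) = 29
u × v = (-29, 0, 29)
|u × v| = √((-29)² + 0² + 29²) = √1682 ≈ 41.0122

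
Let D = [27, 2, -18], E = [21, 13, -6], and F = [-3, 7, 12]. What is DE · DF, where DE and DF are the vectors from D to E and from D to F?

DE = E − D = (-6, 11, 12)
DF = F − D = (-30, 5, 30)
DE · DF = (-6)·(-30) + 11·5 + 12·30 = 180 + 55 + 360 = 595

595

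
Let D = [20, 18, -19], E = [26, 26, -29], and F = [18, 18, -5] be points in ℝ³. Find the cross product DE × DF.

(112, -64, 16)

DE = (6, 8, -10)
DF = (-2, 0, 14)
i: 8·14 - (-10)·0 = 112 - 0 = 112
j: (-10)·(-2) - 6·14 = 20 - 84 = -64
k: 6·0 - 8·(-2) = 0 - (-16) = 16
DE × DF = (112, -64, 16)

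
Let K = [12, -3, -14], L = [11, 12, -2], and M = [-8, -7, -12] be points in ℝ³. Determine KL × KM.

(78, -238, 304)

KL = (-1, 15, 12)
KM = (-20, -4, 2)
i: 15·2 - 12·(-4) = 30 - (-48) = 78
j: 12·(-20) - (-1)·2 = -240 - (-2) = -238
k: (-1)·(-4) - 15·(-20) = 4 - (-300) = 304
KL × KM = (78, -238, 304)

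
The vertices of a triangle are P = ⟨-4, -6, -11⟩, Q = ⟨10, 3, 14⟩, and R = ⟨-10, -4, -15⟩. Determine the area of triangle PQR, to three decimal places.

PQ = (14, 9, 25),  PR = (-6, 2, -4)
i: 9·(-4) - 25·2 = -36 - 50 = -86
j: 25·(-6) - 14·(-4) = -150 - (-56) = -94
k: 14·2 - 9·(-6) = 28 - (-54) = 82
PQ × PR = (-86, -94, 82)
|PQ × PR| = √22956 ≈ 151.5124
area = ½ · 151.5124 ≈ 75.756

75.756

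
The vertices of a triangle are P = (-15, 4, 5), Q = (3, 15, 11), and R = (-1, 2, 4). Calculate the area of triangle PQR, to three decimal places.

107.825

PQ = (18, 11, 6),  PR = (14, -2, -1)
i: 11·(-1) - 6·(-2) = -11 - (-12) = 1
j: 6·14 - 18·(-1) = 84 - (-18) = 102
k: 18·(-2) - 11·14 = -36 - 154 = -190
PQ × PR = (1, 102, -190)
|PQ × PR| = √46505 ≈ 215.6502
area = ½ · 215.6502 ≈ 107.825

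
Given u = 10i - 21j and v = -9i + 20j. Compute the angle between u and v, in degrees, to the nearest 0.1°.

178.8

u · v = 10·(-9) + (-21)·20 = -90 - 420 = -510
|u|² = 100 + 441 = 541,  |u| = √541 ≈ 23.259407
|v|² = 81 + 400 = 481,  |v| = √481 ≈ 21.931712
cos θ = -510 / (23.259407 · 21.931712) ≈ -0.99977
θ = arccos(-0.99977) ≈ 178.8°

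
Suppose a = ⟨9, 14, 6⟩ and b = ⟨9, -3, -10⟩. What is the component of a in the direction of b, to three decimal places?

-1.524

a · b = 9·9 + 14·(-3) + 6·(-10) = 81 - 42 - 60 = -21
|b| = √(81 + 9 + 100) = √190 ≈ 13.7840
comp_b a = -21 / √190 ≈ -1.524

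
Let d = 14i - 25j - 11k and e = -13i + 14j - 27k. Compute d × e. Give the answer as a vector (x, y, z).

(829, 521, -129)

i: (-25)·(-27) - (-11)·14 = 675 - (-154) = 829
j: (-11)·(-13) - 14·(-27) = 143 - (-378) = 521
k: 14·14 - (-25)·(-13) = 196 - 325 = -129
d × e = (829, 521, -129)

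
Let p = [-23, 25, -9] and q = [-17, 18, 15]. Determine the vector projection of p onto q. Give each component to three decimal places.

p · q = (-23)·(-17) + 25·18 + (-9)·15 = 391 + 450 - 135 = 706
|q|² = 289 + 324 + 225 = 838
proj_q p = (706/838) · (-17, 18, 15) ≈ (-14.322, 15.165, 12.637)

(-14.322, 15.165, 12.637)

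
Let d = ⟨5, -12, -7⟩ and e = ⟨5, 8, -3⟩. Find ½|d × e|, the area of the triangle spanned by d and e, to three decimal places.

68.673

i: (-12)·(-3) - (-7)·8 = 36 - (-56) = 92
j: (-7)·5 - 5·(-3) = -35 - (-15) = -20
k: 5·8 - (-12)·5 = 40 - (-60) = 100
d × e = (92, -20, 100)
|d × e| = √(92² + (-20)² + 100²) = √18864 ≈ 137.3463
area = ½ · 137.3463 ≈ 68.673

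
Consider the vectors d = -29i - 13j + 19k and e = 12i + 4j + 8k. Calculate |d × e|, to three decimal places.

i: (-13)·8 - 19·4 = -104 - 76 = -180
j: 19·12 - (-29)·8 = 228 - (-232) = 460
k: (-29)·4 - (-13)·12 = -116 - (-156) = 40
d × e = (-180, 460, 40)
|d × e| = √((-180)² + 460² + 40²) = √245600 ≈ 495.5805

495.580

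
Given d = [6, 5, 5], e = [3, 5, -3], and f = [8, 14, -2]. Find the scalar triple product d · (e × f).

112

e × f:
i: 5·(-2) - (-3)·14 = -10 - (-42) = 32
j: (-3)·8 - 3·(-2) = -24 - (-6) = -18
k: 3·14 - 5·8 = 42 - 40 = 2
e × f = (32, -18, 2)
d · (e × f) = 6·32 + 5·(-18) + 5·2 = 192 - 90 + 10 = 112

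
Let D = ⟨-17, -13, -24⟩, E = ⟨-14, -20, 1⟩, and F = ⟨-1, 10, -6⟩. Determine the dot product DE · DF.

DE = E − D = (3, -7, 25)
DF = F − D = (16, 23, 18)
DE · DF = 3·16 + (-7)·23 + 25·18 = 48 - 161 + 450 = 337

337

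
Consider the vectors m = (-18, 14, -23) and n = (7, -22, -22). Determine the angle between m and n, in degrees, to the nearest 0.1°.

m · n = (-18)·7 + 14·(-22) + (-23)·(-22) = -126 - 308 + 506 = 72
|m|² = 324 + 196 + 529 = 1049,  |m| = √1049 ≈ 32.388269
|n|² = 49 + 484 + 484 = 1017,  |n| = √1017 ≈ 31.890437
cos θ = 72 / (32.388269 · 31.890437) ≈ 0.06971
θ = arccos(0.06971) ≈ 86.0°

86.0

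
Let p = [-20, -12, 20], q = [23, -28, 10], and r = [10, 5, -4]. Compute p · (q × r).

q × r:
i: (-28)·(-4) - 10·5 = 112 - 50 = 62
j: 10·10 - 23·(-4) = 100 - (-92) = 192
k: 23·5 - (-28)·10 = 115 - (-280) = 395
q × r = (62, 192, 395)
p · (q × r) = (-20)·62 + (-12)·192 + 20·395 = -1240 - 2304 + 7900 = 4356

4356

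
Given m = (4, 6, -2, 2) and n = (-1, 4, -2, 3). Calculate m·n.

30

m · n = 4·(-1) + 6·4 + (-2)·(-2) + 2·3 = -4 + 24 + 4 + 6 = 30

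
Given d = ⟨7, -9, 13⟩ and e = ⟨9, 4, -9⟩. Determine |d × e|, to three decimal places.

212.419

i: (-9)·(-9) - 13·4 = 81 - 52 = 29
j: 13·9 - 7·(-9) = 117 - (-63) = 180
k: 7·4 - (-9)·9 = 28 - (-81) = 109
d × e = (29, 180, 109)
|d × e| = √(29² + 180² + 109²) = √45122 ≈ 212.4194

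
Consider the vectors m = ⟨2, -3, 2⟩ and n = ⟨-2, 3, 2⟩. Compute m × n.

i: (-3)·2 - 2·3 = -6 - 6 = -12
j: 2·(-2) - 2·2 = -4 - 4 = -8
k: 2·3 - (-3)·(-2) = 6 - 6 = 0
m × n = (-12, -8, 0)

(-12, -8, 0)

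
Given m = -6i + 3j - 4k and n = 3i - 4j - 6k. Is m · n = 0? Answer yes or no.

m · n = (-6)·3 + 3·(-4) + (-4)·(-6) = -18 - 12 + 24 = -6
Nonzero, so the vectors are not orthogonal.

no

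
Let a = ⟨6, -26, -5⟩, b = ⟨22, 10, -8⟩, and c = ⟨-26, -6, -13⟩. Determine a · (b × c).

-14552

b × c:
i: 10·(-13) - (-8)·(-6) = -130 - 48 = -178
j: (-8)·(-26) - 22·(-13) = 208 - (-286) = 494
k: 22·(-6) - 10·(-26) = -132 - (-260) = 128
b × c = (-178, 494, 128)
a · (b × c) = 6·(-178) + (-26)·494 + (-5)·128 = -1068 - 12844 - 640 = -14552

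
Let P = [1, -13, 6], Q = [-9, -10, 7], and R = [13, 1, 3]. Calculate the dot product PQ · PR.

-81

PQ = Q − P = (-10, 3, 1)
PR = R − P = (12, 14, -3)
PQ · PR = (-10)·12 + 3·14 + 1·(-3) = -120 + 42 - 3 = -81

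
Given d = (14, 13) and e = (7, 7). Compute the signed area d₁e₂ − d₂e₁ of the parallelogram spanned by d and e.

7

14·7 - 13·7 = 98 - 91 = 7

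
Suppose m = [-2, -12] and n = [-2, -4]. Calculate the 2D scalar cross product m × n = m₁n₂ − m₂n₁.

(-2)·(-4) - (-12)·(-2) = 8 - 24 = -16

-16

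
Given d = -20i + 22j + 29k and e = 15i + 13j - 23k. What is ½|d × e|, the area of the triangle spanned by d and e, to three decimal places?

531.134

i: 22·(-23) - 29·13 = -506 - 377 = -883
j: 29·15 - (-20)·(-23) = 435 - 460 = -25
k: (-20)·13 - 22·15 = -260 - 330 = -590
d × e = (-883, -25, -590)
|d × e| = √((-883)² + (-25)² + (-590)²) = √1128414 ≈ 1062.2683
area = ½ · 1062.2683 ≈ 531.134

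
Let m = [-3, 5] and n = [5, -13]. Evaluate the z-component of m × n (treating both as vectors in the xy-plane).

14

(-3)·(-13) - 5·5 = 39 - 25 = 14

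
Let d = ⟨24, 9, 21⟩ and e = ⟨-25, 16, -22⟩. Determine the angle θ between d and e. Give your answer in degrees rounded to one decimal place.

138.6

d · e = 24·(-25) + 9·16 + 21·(-22) = -600 + 144 - 462 = -918
|d|² = 576 + 81 + 441 = 1098,  |d| = √1098 ≈ 33.136083
|e|² = 625 + 256 + 484 = 1365,  |e| = √1365 ≈ 36.945906
cos θ = -918 / (33.136083 · 36.945906) ≈ -0.74985
θ = arccos(-0.74985) ≈ 138.6°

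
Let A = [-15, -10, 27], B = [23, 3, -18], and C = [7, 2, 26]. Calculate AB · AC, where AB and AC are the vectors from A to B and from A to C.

AB = B − A = (38, 13, -45)
AC = C − A = (22, 12, -1)
AB · AC = 38·22 + 13·12 + (-45)·(-1) = 836 + 156 + 45 = 1037

1037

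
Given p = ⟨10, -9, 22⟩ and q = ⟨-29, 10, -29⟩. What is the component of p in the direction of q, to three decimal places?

p · q = 10·(-29) + (-9)·10 + 22·(-29) = -290 - 90 - 638 = -1018
|q| = √(841 + 100 + 841) = √1782 ≈ 42.2137
comp_q p = -1018 / √1782 ≈ -24.115

-24.115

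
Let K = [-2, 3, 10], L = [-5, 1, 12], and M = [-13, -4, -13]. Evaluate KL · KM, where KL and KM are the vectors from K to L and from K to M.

1

KL = L − K = (-3, -2, 2)
KM = M − K = (-11, -7, -23)
KL · KM = (-3)·(-11) + (-2)·(-7) + 2·(-23) = 33 + 14 - 46 = 1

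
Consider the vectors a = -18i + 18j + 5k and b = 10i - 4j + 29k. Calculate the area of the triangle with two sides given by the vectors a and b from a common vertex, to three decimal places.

i: 18·29 - 5·(-4) = 522 - (-20) = 542
j: 5·10 - (-18)·29 = 50 - (-522) = 572
k: (-18)·(-4) - 18·10 = 72 - 180 = -108
a × b = (542, 572, -108)
|a × b| = √(542² + 572² + (-108)²) = √632612 ≈ 795.3691
area = ½ · 795.3691 ≈ 397.685

397.685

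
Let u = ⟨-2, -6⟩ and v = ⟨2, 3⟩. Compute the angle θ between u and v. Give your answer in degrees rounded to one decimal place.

u · v = (-2)·2 + (-6)·3 = -4 - 18 = -22
|u|² = 4 + 36 = 40,  |u| = √40 ≈ 6.324555
|v|² = 4 + 9 = 13,  |v| = √13 ≈ 3.605551
cos θ = -22 / (6.324555 · 3.605551) ≈ -0.96476
θ = arccos(-0.96476) ≈ 164.7°

164.7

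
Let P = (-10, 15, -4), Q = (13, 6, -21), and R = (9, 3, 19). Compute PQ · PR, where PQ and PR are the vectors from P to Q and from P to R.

PQ = Q − P = (23, -9, -17)
PR = R − P = (19, -12, 23)
PQ · PR = 23·19 + (-9)·(-12) + (-17)·23 = 437 + 108 - 391 = 154

154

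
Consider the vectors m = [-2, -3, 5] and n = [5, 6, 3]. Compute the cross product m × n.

i: (-3)·3 - 5·6 = -9 - 30 = -39
j: 5·5 - (-2)·3 = 25 - (-6) = 31
k: (-2)·6 - (-3)·5 = -12 - (-15) = 3
m × n = (-39, 31, 3)

(-39, 31, 3)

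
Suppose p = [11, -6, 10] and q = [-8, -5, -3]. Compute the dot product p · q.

-88

p · q = 11·(-8) + (-6)·(-5) + 10·(-3) = -88 + 30 - 30 = -88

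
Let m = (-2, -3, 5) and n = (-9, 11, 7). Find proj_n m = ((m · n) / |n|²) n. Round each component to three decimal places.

(-0.717, 0.876, 0.558)

m · n = (-2)·(-9) + (-3)·11 + 5·7 = 18 - 33 + 35 = 20
|n|² = 81 + 121 + 49 = 251
proj_n m = (20/251) · (-9, 11, 7) ≈ (-0.717, 0.876, 0.558)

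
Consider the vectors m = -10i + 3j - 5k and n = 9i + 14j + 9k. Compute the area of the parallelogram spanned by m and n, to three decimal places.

198.300

i: 3·9 - (-5)·14 = 27 - (-70) = 97
j: (-5)·9 - (-10)·9 = -45 - (-90) = 45
k: (-10)·14 - 3·9 = -140 - 27 = -167
m × n = (97, 45, -167)
|m × n| = √(97² + 45² + (-167)²) = √39323 ≈ 198.3003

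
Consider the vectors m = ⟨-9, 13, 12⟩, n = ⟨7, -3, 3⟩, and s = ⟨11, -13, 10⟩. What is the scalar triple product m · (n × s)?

-1258

n × s:
i: (-3)·10 - 3·(-13) = -30 - (-39) = 9
j: 3·11 - 7·10 = 33 - 70 = -37
k: 7·(-13) - (-3)·11 = -91 - (-33) = -58
n × s = (9, -37, -58)
m · (n × s) = (-9)·9 + 13·(-37) + 12·(-58) = -81 - 481 - 696 = -1258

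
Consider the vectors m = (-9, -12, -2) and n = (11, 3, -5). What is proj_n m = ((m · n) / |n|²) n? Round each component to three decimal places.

m · n = (-9)·11 + (-12)·3 + (-2)·(-5) = -99 - 36 + 10 = -125
|n|² = 121 + 9 + 25 = 155
proj_n m = (-125/155) · (11, 3, -5) ≈ (-8.871, -2.419, 4.032)

(-8.871, -2.419, 4.032)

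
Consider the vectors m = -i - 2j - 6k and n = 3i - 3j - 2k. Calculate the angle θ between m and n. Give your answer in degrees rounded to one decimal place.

60.0

m · n = (-1)·3 + (-2)·(-3) + (-6)·(-2) = -3 + 6 + 12 = 15
|m|² = 1 + 4 + 36 = 41,  |m| = √41 ≈ 6.403124
|n|² = 9 + 9 + 4 = 22,  |n| = √22 ≈ 4.690416
cos θ = 15 / (6.403124 · 4.690416) ≈ 0.49945
θ = arccos(0.49945) ≈ 60.0°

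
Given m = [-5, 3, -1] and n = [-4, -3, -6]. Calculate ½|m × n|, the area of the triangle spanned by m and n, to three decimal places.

21.483

i: 3·(-6) - (-1)·(-3) = -18 - 3 = -21
j: (-1)·(-4) - (-5)·(-6) = 4 - 30 = -26
k: (-5)·(-3) - 3·(-4) = 15 - (-12) = 27
m × n = (-21, -26, 27)
|m × n| = √((-21)² + (-26)² + 27²) = √1846 ≈ 42.9651
area = ½ · 42.9651 ≈ 21.483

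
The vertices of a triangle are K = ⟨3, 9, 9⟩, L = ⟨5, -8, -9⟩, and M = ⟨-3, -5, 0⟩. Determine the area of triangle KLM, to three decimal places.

KL = (2, -17, -18),  KM = (-6, -14, -9)
i: (-17)·(-9) - (-18)·(-14) = 153 - 252 = -99
j: (-18)·(-6) - 2·(-9) = 108 - (-18) = 126
k: 2·(-14) - (-17)·(-6) = -28 - 102 = -130
KL × KM = (-99, 126, -130)
|KL × KM| = √42577 ≈ 206.3419
area = ½ · 206.3419 ≈ 103.171

103.171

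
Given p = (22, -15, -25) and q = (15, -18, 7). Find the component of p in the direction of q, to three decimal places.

p · q = 22·15 + (-15)·(-18) + (-25)·7 = 330 + 270 - 175 = 425
|q| = √(225 + 324 + 49) = √598 ≈ 24.4540
comp_q p = 425 / √598 ≈ 17.380

17.380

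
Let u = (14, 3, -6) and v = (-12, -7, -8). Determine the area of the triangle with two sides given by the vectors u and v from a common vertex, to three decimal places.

102.538

i: 3·(-8) - (-6)·(-7) = -24 - 42 = -66
j: (-6)·(-12) - 14·(-8) = 72 - (-112) = 184
k: 14·(-7) - 3·(-12) = -98 - (-36) = -62
u × v = (-66, 184, -62)
|u × v| = √((-66)² + 184² + (-62)²) = √42056 ≈ 205.0756
area = ½ · 205.0756 ≈ 102.538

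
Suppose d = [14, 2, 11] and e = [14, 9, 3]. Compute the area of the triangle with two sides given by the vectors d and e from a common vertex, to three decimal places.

87.745

i: 2·3 - 11·9 = 6 - 99 = -93
j: 11·14 - 14·3 = 154 - 42 = 112
k: 14·9 - 2·14 = 126 - 28 = 98
d × e = (-93, 112, 98)
|d × e| = √((-93)² + 112² + 98²) = √30797 ≈ 175.4907
area = ½ · 175.4907 ≈ 87.745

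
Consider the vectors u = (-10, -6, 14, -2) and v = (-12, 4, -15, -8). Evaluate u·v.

u · v = (-10)·(-12) + (-6)·4 + 14·(-15) + (-2)·(-8) = 120 - 24 - 210 + 16 = -98

-98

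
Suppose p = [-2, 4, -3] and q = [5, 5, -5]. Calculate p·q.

p · q = (-2)·5 + 4·5 + (-3)·(-5) = -10 + 20 + 15 = 25

25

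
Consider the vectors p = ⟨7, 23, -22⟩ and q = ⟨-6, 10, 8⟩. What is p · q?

12

p · q = 7·(-6) + 23·10 + (-22)·8 = -42 + 230 - 176 = 12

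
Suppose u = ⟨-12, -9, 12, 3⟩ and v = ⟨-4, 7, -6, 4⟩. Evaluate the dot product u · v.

-75

u · v = (-12)·(-4) + (-9)·7 + 12·(-6) + 3·4 = 48 - 63 - 72 + 12 = -75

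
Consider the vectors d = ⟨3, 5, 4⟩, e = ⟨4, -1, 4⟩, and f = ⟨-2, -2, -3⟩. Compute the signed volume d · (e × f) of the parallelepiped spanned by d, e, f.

13

e × f:
i: (-1)·(-3) - 4·(-2) = 3 - (-8) = 11
j: 4·(-2) - 4·(-3) = -8 - (-12) = 4
k: 4·(-2) - (-1)·(-2) = -8 - 2 = -10
e × f = (11, 4, -10)
d · (e × f) = 3·11 + 5·4 + 4·(-10) = 33 + 20 - 40 = 13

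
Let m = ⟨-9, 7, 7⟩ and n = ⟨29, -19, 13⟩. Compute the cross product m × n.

i: 7·13 - 7·(-19) = 91 - (-133) = 224
j: 7·29 - (-9)·13 = 203 - (-117) = 320
k: (-9)·(-19) - 7·29 = 171 - 203 = -32
m × n = (224, 320, -32)

(224, 320, -32)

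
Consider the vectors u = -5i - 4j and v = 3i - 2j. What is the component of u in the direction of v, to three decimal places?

u · v = (-5)·3 + (-4)·(-2) = -15 + 8 = -7
|v| = √(9 + 4) = √13 ≈ 3.6056
comp_v u = -7 / √13 ≈ -1.941

-1.941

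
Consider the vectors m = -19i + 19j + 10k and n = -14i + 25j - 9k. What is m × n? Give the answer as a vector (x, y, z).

i: 19·(-9) - 10·25 = -171 - 250 = -421
j: 10·(-14) - (-19)·(-9) = -140 - 171 = -311
k: (-19)·25 - 19·(-14) = -475 - (-266) = -209
m × n = (-421, -311, -209)

(-421, -311, -209)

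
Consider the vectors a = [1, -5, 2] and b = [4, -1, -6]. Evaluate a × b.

i: (-5)·(-6) - 2·(-1) = 30 - (-2) = 32
j: 2·4 - 1·(-6) = 8 - (-6) = 14
k: 1·(-1) - (-5)·4 = -1 - (-20) = 19
a × b = (32, 14, 19)

(32, 14, 19)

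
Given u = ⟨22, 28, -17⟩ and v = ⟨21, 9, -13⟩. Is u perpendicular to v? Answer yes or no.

no

u · v = 22·21 + 28·9 + (-17)·(-13) = 462 + 252 + 221 = 935
Nonzero, so the vectors are not orthogonal.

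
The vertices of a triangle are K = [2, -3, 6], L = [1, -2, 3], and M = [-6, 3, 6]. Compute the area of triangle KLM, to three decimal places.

15.033

KL = (-1, 1, -3),  KM = (-8, 6, 0)
i: 1·0 - (-3)·6 = 0 - (-18) = 18
j: (-3)·(-8) - (-1)·0 = 24 - 0 = 24
k: (-1)·6 - 1·(-8) = -6 - (-8) = 2
KL × KM = (18, 24, 2)
|KL × KM| = √904 ≈ 30.0666
area = ½ · 30.0666 ≈ 15.033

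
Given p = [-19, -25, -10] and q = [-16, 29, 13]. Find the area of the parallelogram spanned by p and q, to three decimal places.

i: (-25)·13 - (-10)·29 = -325 - (-290) = -35
j: (-10)·(-16) - (-19)·13 = 160 - (-247) = 407
k: (-19)·29 - (-25)·(-16) = -551 - 400 = -951
p × q = (-35, 407, -951)
|p × q| = √((-35)² + 407² + (-951)²) = √1071275 ≈ 1035.0242

1035.024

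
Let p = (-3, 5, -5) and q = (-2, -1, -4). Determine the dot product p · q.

p · q = (-3)·(-2) + 5·(-1) + (-5)·(-4) = 6 - 5 + 20 = 21

21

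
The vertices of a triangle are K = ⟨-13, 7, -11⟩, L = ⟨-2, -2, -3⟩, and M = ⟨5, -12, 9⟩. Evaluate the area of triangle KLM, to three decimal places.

46.821

KL = (11, -9, 8),  KM = (18, -19, 20)
i: (-9)·20 - 8·(-19) = -180 - (-152) = -28
j: 8·18 - 11·20 = 144 - 220 = -76
k: 11·(-19) - (-9)·18 = -209 - (-162) = -47
KL × KM = (-28, -76, -47)
|KL × KM| = √8769 ≈ 93.6429
area = ½ · 93.6429 ≈ 46.821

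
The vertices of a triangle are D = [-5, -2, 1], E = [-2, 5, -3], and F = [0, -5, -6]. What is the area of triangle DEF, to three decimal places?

37.610

DE = (3, 7, -4),  DF = (5, -3, -7)
i: 7·(-7) - (-4)·(-3) = -49 - 12 = -61
j: (-4)·5 - 3·(-7) = -20 - (-21) = 1
k: 3·(-3) - 7·5 = -9 - 35 = -44
DE × DF = (-61, 1, -44)
|DE × DF| = √5658 ≈ 75.2197
area = ½ · 75.2197 ≈ 37.610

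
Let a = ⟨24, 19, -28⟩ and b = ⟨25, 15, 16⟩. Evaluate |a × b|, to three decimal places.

1308.609

i: 19·16 - (-28)·15 = 304 - (-420) = 724
j: (-28)·25 - 24·16 = -700 - 384 = -1084
k: 24·15 - 19·25 = 360 - 475 = -115
a × b = (724, -1084, -115)
|a × b| = √(724² + (-1084)² + (-115)²) = √1712457 ≈ 1308.6088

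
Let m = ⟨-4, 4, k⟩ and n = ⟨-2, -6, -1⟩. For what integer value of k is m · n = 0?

-16

m · n = (-4)·(-2) + 4·(-6) + k·(-1) = -16 - 1k
Set equal to 0: -1k = 16, so k = -16.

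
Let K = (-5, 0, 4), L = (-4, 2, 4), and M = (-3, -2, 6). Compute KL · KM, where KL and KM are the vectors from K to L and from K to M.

-2

KL = L − K = (1, 2, 0)
KM = M − K = (2, -2, 2)
KL · KM = 1·2 + 2·(-2) + 0·2 = 2 - 4 + 0 = -2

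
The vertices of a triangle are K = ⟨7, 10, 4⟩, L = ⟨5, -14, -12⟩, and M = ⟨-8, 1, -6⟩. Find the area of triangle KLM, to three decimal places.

208.914

KL = (-2, -24, -16),  KM = (-15, -9, -10)
i: (-24)·(-10) - (-16)·(-9) = 240 - 144 = 96
j: (-16)·(-15) - (-2)·(-10) = 240 - 20 = 220
k: (-2)·(-9) - (-24)·(-15) = 18 - 360 = -342
KL × KM = (96, 220, -342)
|KL × KM| = √174580 ≈ 417.8277
area = ½ · 417.8277 ≈ 208.914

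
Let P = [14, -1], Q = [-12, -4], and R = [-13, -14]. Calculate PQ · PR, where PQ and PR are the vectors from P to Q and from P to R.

PQ = Q − P = (-26, -3)
PR = R − P = (-27, -13)
PQ · PR = (-26)·(-27) + (-3)·(-13) = 702 + 39 = 741

741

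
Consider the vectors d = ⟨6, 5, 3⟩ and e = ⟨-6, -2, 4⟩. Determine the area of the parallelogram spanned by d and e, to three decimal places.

i: 5·4 - 3·(-2) = 20 - (-6) = 26
j: 3·(-6) - 6·4 = -18 - 24 = -42
k: 6·(-2) - 5·(-6) = -12 - (-30) = 18
d × e = (26, -42, 18)
|d × e| = √(26² + (-42)² + 18²) = √2764 ≈ 52.5738

52.574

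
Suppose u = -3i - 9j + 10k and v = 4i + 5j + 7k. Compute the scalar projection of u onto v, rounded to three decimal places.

1.370

u · v = (-3)·4 + (-9)·5 + 10·7 = -12 - 45 + 70 = 13
|v| = √(16 + 25 + 49) = √90 ≈ 9.4868
comp_v u = 13 / √90 ≈ 1.370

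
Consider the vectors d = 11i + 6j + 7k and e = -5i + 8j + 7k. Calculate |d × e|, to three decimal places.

163.291

i: 6·7 - 7·8 = 42 - 56 = -14
j: 7·(-5) - 11·7 = -35 - 77 = -112
k: 11·8 - 6·(-5) = 88 - (-30) = 118
d × e = (-14, -112, 118)
|d × e| = √((-14)² + (-112)² + 118²) = √26664 ≈ 163.2912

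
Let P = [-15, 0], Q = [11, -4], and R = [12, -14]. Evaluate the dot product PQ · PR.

PQ = Q − P = (26, -4)
PR = R − P = (27, -14)
PQ · PR = 26·27 + (-4)·(-14) = 702 + 56 = 758

758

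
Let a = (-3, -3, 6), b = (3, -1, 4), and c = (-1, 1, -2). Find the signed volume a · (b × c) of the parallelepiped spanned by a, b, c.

b × c:
i: (-1)·(-2) - 4·1 = 2 - 4 = -2
j: 4·(-1) - 3·(-2) = -4 - (-6) = 2
k: 3·1 - (-1)·(-1) = 3 - 1 = 2
b × c = (-2, 2, 2)
a · (b × c) = (-3)·(-2) + (-3)·2 + 6·2 = 6 - 6 + 12 = 12

12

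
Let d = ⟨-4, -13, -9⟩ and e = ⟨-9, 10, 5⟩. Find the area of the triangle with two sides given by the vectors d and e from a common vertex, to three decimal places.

94.174

i: (-13)·5 - (-9)·10 = -65 - (-90) = 25
j: (-9)·(-9) - (-4)·5 = 81 - (-20) = 101
k: (-4)·10 - (-13)·(-9) = -40 - 117 = -157
d × e = (25, 101, -157)
|d × e| = √(25² + 101² + (-157)²) = √35475 ≈ 188.3481
area = ½ · 188.3481 ≈ 94.174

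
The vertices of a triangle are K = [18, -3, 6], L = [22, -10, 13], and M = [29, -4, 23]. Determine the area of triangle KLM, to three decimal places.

KL = (4, -7, 7),  KM = (11, -1, 17)
i: (-7)·17 - 7·(-1) = -119 - (-7) = -112
j: 7·11 - 4·17 = 77 - 68 = 9
k: 4·(-1) - (-7)·11 = -4 - (-77) = 73
KL × KM = (-112, 9, 73)
|KL × KM| = √17954 ≈ 133.9925
area = ½ · 133.9925 ≈ 66.996

66.996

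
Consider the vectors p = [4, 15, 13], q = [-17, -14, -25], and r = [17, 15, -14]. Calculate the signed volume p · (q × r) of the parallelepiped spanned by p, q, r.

q × r:
i: (-14)·(-14) - (-25)·15 = 196 - (-375) = 571
j: (-25)·17 - (-17)·(-14) = -425 - 238 = -663
k: (-17)·15 - (-14)·17 = -255 - (-238) = -17
q × r = (571, -663, -17)
p · (q × r) = 4·571 + 15·(-663) + 13·(-17) = 2284 - 9945 - 221 = -7882

-7882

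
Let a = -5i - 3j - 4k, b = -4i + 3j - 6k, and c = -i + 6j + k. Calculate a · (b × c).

b × c:
i: 3·1 - (-6)·6 = 3 - (-36) = 39
j: (-6)·(-1) - (-4)·1 = 6 - (-4) = 10
k: (-4)·6 - 3·(-1) = -24 - (-3) = -21
b × c = (39, 10, -21)
a · (b × c) = (-5)·39 + (-3)·10 + (-4)·(-21) = -195 - 30 + 84 = -141

-141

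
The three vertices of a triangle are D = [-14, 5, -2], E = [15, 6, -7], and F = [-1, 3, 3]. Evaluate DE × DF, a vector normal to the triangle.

(-5, -210, -71)

DE = (29, 1, -5)
DF = (13, -2, 5)
i: 1·5 - (-5)·(-2) = 5 - 10 = -5
j: (-5)·13 - 29·5 = -65 - 145 = -210
k: 29·(-2) - 1·13 = -58 - 13 = -71
DE × DF = (-5, -210, -71)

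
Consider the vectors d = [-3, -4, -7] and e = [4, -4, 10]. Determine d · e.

d · e = (-3)·4 + (-4)·(-4) + (-7)·10 = -12 + 16 - 70 = -66

-66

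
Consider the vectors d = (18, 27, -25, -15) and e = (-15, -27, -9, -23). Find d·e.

d · e = 18·(-15) + 27·(-27) + (-25)·(-9) + (-15)·(-23) = -270 - 729 + 225 + 345 = -429

-429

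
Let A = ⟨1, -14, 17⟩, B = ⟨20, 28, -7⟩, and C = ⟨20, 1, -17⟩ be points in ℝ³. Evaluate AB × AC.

AB = (19, 42, -24)
AC = (19, 15, -34)
i: 42·(-34) - (-24)·15 = -1428 - (-360) = -1068
j: (-24)·19 - 19·(-34) = -456 - (-646) = 190
k: 19·15 - 42·19 = 285 - 798 = -513
AB × AC = (-1068, 190, -513)

(-1068, 190, -513)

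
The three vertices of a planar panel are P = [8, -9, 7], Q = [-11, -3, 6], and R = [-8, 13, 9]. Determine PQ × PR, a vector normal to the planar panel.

PQ = (-19, 6, -1)
PR = (-16, 22, 2)
i: 6·2 - (-1)·22 = 12 - (-22) = 34
j: (-1)·(-16) - (-19)·2 = 16 - (-38) = 54
k: (-19)·22 - 6·(-16) = -418 - (-96) = -322
PQ × PR = (34, 54, -322)

(34, 54, -322)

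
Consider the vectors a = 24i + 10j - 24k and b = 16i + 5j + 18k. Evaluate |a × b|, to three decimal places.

i: 10·18 - (-24)·5 = 180 - (-120) = 300
j: (-24)·16 - 24·18 = -384 - 432 = -816
k: 24·5 - 10·16 = 120 - 160 = -40
a × b = (300, -816, -40)
|a × b| = √(300² + (-816)² + (-40)²) = √757456 ≈ 870.3195

870.319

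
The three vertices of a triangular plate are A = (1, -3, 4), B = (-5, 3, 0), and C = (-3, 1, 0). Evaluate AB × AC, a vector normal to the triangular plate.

AB = (-6, 6, -4)
AC = (-4, 4, -4)
i: 6·(-4) - (-4)·4 = -24 - (-16) = -8
j: (-4)·(-4) - (-6)·(-4) = 16 - 24 = -8
k: (-6)·4 - 6·(-4) = -24 - (-24) = 0
AB × AC = (-8, -8, 0)

(-8, -8, 0)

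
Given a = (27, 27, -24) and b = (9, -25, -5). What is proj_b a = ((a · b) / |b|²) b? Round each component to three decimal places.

(-3.841, 10.670, 2.134)

a · b = 27·9 + 27·(-25) + (-24)·(-5) = 243 - 675 + 120 = -312
|b|² = 81 + 625 + 25 = 731
proj_b a = (-312/731) · (9, -25, -5) ≈ (-3.841, 10.670, 2.134)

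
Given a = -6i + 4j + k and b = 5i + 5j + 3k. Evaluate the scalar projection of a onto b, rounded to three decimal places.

a · b = (-6)·5 + 4·5 + 1·3 = -30 + 20 + 3 = -7
|b| = √(25 + 25 + 9) = √59 ≈ 7.6811
comp_b a = -7 / √59 ≈ -0.911

-0.911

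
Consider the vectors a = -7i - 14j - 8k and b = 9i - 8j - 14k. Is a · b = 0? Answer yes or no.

no

a · b = (-7)·9 + (-14)·(-8) + (-8)·(-14) = -63 + 112 + 112 = 161
Nonzero, so the vectors are not orthogonal.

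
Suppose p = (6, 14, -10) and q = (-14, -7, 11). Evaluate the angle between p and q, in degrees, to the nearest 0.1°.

146.9

p · q = 6·(-14) + 14·(-7) + (-10)·11 = -84 - 98 - 110 = -292
|p|² = 36 + 196 + 100 = 332,  |p| = √332 ≈ 18.220867
|q|² = 196 + 49 + 121 = 366,  |q| = √366 ≈ 19.131126
cos θ = -292 / (18.220867 · 19.131126) ≈ -0.83767
θ = arccos(-0.83767) ≈ 146.9°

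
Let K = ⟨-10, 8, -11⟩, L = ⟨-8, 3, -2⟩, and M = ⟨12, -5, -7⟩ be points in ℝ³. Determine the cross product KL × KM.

KL = (2, -5, 9)
KM = (22, -13, 4)
i: (-5)·4 - 9·(-13) = -20 - (-117) = 97
j: 9·22 - 2·4 = 198 - 8 = 190
k: 2·(-13) - (-5)·22 = -26 - (-110) = 84
KL × KM = (97, 190, 84)

(97, 190, 84)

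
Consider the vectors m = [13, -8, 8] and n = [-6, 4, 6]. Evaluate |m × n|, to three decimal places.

149.305

i: (-8)·6 - 8·4 = -48 - 32 = -80
j: 8·(-6) - 13·6 = -48 - 78 = -126
k: 13·4 - (-8)·(-6) = 52 - 48 = 4
m × n = (-80, -126, 4)
|m × n| = √((-80)² + (-126)² + 4²) = √22292 ≈ 149.3051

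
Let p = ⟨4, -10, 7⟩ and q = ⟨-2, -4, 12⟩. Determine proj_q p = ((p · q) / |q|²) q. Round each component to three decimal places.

(-1.415, -2.829, 8.488)

p · q = 4·(-2) + (-10)·(-4) + 7·12 = -8 + 40 + 84 = 116
|q|² = 4 + 16 + 144 = 164
proj_q p = (116/164) · (-2, -4, 12) ≈ (-1.415, -2.829, 8.488)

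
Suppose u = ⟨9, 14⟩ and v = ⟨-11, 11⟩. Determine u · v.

55

u · v = 9·(-11) + 14·11 = -99 + 154 = 55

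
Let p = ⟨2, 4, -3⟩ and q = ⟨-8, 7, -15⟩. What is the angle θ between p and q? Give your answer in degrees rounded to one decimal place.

54.8

p · q = 2·(-8) + 4·7 + (-3)·(-15) = -16 + 28 + 45 = 57
|p|² = 4 + 16 + 9 = 29,  |p| = √29 ≈ 5.385165
|q|² = 64 + 49 + 225 = 338,  |q| = √338 ≈ 18.384776
cos θ = 57 / (5.385165 · 18.384776) ≈ 0.57573
θ = arccos(0.57573) ≈ 54.8°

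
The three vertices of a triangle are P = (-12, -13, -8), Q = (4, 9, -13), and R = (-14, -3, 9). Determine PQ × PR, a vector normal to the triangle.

PQ = (16, 22, -5)
PR = (-2, 10, 17)
i: 22·17 - (-5)·10 = 374 - (-50) = 424
j: (-5)·(-2) - 16·17 = 10 - 272 = -262
k: 16·10 - 22·(-2) = 160 - (-44) = 204
PQ × PR = (424, -262, 204)

(424, -262, 204)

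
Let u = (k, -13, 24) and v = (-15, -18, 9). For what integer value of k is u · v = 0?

u · v = k·(-15) + (-13)·(-18) + 24·9 = 450 - 15k
Set equal to 0: -15k = -450, so k = 30.

30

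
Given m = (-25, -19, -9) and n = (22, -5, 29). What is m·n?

-716

m · n = (-25)·22 + (-19)·(-5) + (-9)·29 = -550 + 95 - 261 = -716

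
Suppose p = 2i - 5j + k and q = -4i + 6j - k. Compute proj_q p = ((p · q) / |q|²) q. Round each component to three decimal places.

p · q = 2·(-4) + (-5)·6 + 1·(-1) = -8 - 30 - 1 = -39
|q|² = 16 + 36 + 1 = 53
proj_q p = (-39/53) · (-4, 6, -1) ≈ (2.943, -4.415, 0.736)

(2.943, -4.415, 0.736)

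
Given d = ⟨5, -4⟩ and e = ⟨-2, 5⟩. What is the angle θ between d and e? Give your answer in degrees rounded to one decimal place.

d · e = 5·(-2) + (-4)·5 = -10 - 20 = -30
|d|² = 25 + 16 = 41,  |d| = √41 ≈ 6.403124
|e|² = 4 + 25 = 29,  |e| = √29 ≈ 5.385165
cos θ = -30 / (6.403124 · 5.385165) ≈ -0.87002
θ = arccos(-0.87002) ≈ 150.5°

150.5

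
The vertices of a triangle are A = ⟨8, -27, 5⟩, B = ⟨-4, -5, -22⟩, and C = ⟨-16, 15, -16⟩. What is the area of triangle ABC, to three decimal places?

390.185

AB = (-12, 22, -27),  AC = (-24, 42, -21)
i: 22·(-21) - (-27)·42 = -462 - (-1134) = 672
j: (-27)·(-24) - (-12)·(-21) = 648 - 252 = 396
k: (-12)·42 - 22·(-24) = -504 - (-528) = 24
AB × AC = (672, 396, 24)
|AB × AC| = √608976 ≈ 780.3691
area = ½ · 780.3691 ≈ 390.185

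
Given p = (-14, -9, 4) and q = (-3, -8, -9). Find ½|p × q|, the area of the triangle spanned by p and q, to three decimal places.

98.790

i: (-9)·(-9) - 4·(-8) = 81 - (-32) = 113
j: 4·(-3) - (-14)·(-9) = -12 - 126 = -138
k: (-14)·(-8) - (-9)·(-3) = 112 - 27 = 85
p × q = (113, -138, 85)
|p × q| = √(113² + (-138)² + 85²) = √39038 ≈ 197.5804
area = ½ · 197.5804 ≈ 98.790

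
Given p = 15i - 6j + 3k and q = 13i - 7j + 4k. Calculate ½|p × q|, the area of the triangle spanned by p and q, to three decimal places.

17.168

i: (-6)·4 - 3·(-7) = -24 - (-21) = -3
j: 3·13 - 15·4 = 39 - 60 = -21
k: 15·(-7) - (-6)·13 = -105 - (-78) = -27
p × q = (-3, -21, -27)
|p × q| = √((-3)² + (-21)² + (-27)²) = √1179 ≈ 34.3366
area = ½ · 34.3366 ≈ 17.168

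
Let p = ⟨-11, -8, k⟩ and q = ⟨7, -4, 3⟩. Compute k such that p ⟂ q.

15

p · q = (-11)·7 + (-8)·(-4) + k·3 = -45 + 3k
Set equal to 0: 3k = 45, so k = 15.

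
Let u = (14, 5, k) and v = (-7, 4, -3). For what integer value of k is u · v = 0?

u · v = 14·(-7) + 5·4 + k·(-3) = -78 - 3k
Set equal to 0: -3k = 78, so k = -26.

-26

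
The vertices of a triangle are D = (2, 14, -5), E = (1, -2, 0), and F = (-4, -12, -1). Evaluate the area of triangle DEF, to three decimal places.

49.830

DE = (-1, -16, 5),  DF = (-6, -26, 4)
i: (-16)·4 - 5·(-26) = -64 - (-130) = 66
j: 5·(-6) - (-1)·4 = -30 - (-4) = -26
k: (-1)·(-26) - (-16)·(-6) = 26 - 96 = -70
DE × DF = (66, -26, -70)
|DE × DF| = √9932 ≈ 99.6594
area = ½ · 99.6594 ≈ 49.830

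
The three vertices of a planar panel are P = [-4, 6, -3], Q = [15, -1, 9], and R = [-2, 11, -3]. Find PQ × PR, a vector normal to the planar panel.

(-60, 24, 109)

PQ = (19, -7, 12)
PR = (2, 5, 0)
i: (-7)·0 - 12·5 = 0 - 60 = -60
j: 12·2 - 19·0 = 24 - 0 = 24
k: 19·5 - (-7)·2 = 95 - (-14) = 109
PQ × PR = (-60, 24, 109)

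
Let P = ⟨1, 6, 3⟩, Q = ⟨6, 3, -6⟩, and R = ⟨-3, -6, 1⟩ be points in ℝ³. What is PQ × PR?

PQ = (5, -3, -9)
PR = (-4, -12, -2)
i: (-3)·(-2) - (-9)·(-12) = 6 - 108 = -102
j: (-9)·(-4) - 5·(-2) = 36 - (-10) = 46
k: 5·(-12) - (-3)·(-4) = -60 - 12 = -72
PQ × PR = (-102, 46, -72)

(-102, 46, -72)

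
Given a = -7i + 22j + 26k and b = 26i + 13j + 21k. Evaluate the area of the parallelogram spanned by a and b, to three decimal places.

i: 22·21 - 26·13 = 462 - 338 = 124
j: 26·26 - (-7)·21 = 676 - (-147) = 823
k: (-7)·13 - 22·26 = -91 - 572 = -663
a × b = (124, 823, -663)
|a × b| = √(124² + 823² + (-663)²) = √1132274 ≈ 1064.0836

1064.084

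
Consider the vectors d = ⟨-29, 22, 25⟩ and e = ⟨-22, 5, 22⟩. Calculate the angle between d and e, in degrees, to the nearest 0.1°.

d · e = (-29)·(-22) + 22·5 + 25·22 = 638 + 110 + 550 = 1298
|d|² = 841 + 484 + 625 = 1950,  |d| = √1950 ≈ 44.158804
|e|² = 484 + 25 + 484 = 993,  |e| = √993 ≈ 31.511903
cos θ = 1298 / (44.158804 · 31.511903) ≈ 0.93279
θ = arccos(0.93279) ≈ 21.1°

21.1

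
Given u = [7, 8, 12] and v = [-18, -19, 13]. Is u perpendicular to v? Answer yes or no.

u · v = 7·(-18) + 8·(-19) + 12·13 = -126 - 152 + 156 = -122
Nonzero, so the vectors are not orthogonal.

no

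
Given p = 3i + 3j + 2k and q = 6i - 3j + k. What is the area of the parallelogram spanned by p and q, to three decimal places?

29.850

i: 3·1 - 2·(-3) = 3 - (-6) = 9
j: 2·6 - 3·1 = 12 - 3 = 9
k: 3·(-3) - 3·6 = -9 - 18 = -27
p × q = (9, 9, -27)
|p × q| = √(9² + 9² + (-27)²) = √891 ≈ 29.8496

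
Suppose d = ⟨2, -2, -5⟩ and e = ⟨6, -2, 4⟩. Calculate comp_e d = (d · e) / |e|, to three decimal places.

-0.535

d · e = 2·6 + (-2)·(-2) + (-5)·4 = 12 + 4 - 20 = -4
|e| = √(36 + 4 + 16) = √56 ≈ 7.4833
comp_e d = -4 / √56 ≈ -0.535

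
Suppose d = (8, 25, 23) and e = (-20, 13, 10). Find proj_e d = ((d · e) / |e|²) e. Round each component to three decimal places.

d · e = 8·(-20) + 25·13 + 23·10 = -160 + 325 + 230 = 395
|e|² = 400 + 169 + 100 = 669
proj_e d = (395/669) · (-20, 13, 10) ≈ (-11.809, 7.676, 5.904)

(-11.809, 7.676, 5.904)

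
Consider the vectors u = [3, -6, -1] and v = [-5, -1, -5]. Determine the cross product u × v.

i: (-6)·(-5) - (-1)·(-1) = 30 - 1 = 29
j: (-1)·(-5) - 3·(-5) = 5 - (-15) = 20
k: 3·(-1) - (-6)·(-5) = -3 - 30 = -33
u × v = (29, 20, -33)

(29, 20, -33)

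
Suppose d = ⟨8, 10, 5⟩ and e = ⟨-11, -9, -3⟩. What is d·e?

-193

d · e = 8·(-11) + 10·(-9) + 5·(-3) = -88 - 90 - 15 = -193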